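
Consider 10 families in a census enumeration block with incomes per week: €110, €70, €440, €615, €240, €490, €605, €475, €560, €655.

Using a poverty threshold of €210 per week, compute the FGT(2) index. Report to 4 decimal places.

Poor units: €70, €110 (q = 2 of N = 10).
Shortfall ratios: (210−70)/210 = 0.6667; (210−110)/210 = 0.4762.
Squared: 0.4444; 0.2268.
Sum = 0.671202; P₂ = 0.671202 / 10 = 0.0671.

0.0671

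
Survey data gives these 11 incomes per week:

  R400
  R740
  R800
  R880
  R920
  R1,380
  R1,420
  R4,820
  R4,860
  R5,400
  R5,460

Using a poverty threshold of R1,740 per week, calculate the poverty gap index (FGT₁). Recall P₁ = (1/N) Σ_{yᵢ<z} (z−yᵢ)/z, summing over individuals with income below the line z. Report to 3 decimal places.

0.295

Incomes under z: R400, R740, R800, R880, R920, R1,380, R1,420 (q = 7 of N = 11).
Shortfall ratios: (1740−400)/1740 = 0.7701; (1740−740)/1740 = 0.5747; (1740−800)/1740 = 0.5402; (1740−880)/1740 = 0.4943; (1740−920)/1740 = 0.4713; (1740−1380)/1740 = 0.2069; (1740−1420)/1740 = 0.1839.
Σ = 3.241379. Dividing by the full population N = 11 gives P₁ = 0.295.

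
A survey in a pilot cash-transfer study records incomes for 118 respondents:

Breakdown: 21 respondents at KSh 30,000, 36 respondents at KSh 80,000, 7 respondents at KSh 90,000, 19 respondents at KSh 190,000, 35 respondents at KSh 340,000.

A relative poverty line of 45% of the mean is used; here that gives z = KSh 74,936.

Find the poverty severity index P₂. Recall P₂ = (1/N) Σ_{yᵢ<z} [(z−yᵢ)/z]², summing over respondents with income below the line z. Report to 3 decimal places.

Below the line: 21×KSh 30,000 (q = 21 of N = 118).
Gap ratios (z−y)/z: (74936−30000)/74936 = 0.5997 (×21).
Squared: 0.3596 (×21).
Sum = 7.551394; P₂ = 7.551394 / 118 = 0.064.

0.064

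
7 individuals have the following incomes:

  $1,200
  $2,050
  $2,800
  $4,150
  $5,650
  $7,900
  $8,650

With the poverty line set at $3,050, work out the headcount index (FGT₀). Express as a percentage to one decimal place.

3 of the 7 individuals have income below $3,050.
H = 3/7 = 42.9%.

42.9%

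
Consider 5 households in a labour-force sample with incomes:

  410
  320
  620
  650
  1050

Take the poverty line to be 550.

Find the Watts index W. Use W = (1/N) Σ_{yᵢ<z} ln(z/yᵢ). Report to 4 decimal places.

Below the line: 320, 410 (q = 2 of N = 5).
Log shortfalls: ln(550/320) = 0.5416; ln(550/410) = 0.2938.
W = 0.835358 / 5 = 0.1671.

0.1671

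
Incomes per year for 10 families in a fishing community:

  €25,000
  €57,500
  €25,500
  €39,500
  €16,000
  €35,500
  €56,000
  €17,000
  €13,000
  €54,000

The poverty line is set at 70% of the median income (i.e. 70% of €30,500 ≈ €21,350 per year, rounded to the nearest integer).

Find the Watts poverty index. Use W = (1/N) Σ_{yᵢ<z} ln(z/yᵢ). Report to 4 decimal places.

Below the line: €13,000, €16,000, €17,000 (q = 3 of N = 10).
Log shortfalls: ln(21350/13000) = 0.4961; ln(21350/16000) = 0.2885; ln(21350/17000) = 0.2278.
W = 1.012404 / 10 = 0.1012.

0.1012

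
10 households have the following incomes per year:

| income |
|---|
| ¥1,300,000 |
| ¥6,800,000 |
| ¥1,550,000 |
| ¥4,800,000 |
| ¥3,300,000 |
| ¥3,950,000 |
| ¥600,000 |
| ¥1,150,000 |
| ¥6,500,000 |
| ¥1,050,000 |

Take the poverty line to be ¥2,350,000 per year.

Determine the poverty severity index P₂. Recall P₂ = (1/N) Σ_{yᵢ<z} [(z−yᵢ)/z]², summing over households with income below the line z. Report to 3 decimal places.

0.144

Incomes under z: ¥600,000, ¥1,050,000, ¥1,150,000, ¥1,300,000, ¥1,550,000 (q = 5 of N = 10).
Relative gaps: (2350000−600000)/2350000 = 0.7447; (2350000−1050000)/2350000 = 0.5532; (2350000−1150000)/2350000 = 0.5106; (2350000−1300000)/2350000 = 0.4468; (2350000−1550000)/2350000 = 0.3404.
Squared: 0.5545; 0.3060; 0.2608; 0.1996; 0.1159.
Sum = 1.436849; P₂ = 1.436849 / 10 = 0.144.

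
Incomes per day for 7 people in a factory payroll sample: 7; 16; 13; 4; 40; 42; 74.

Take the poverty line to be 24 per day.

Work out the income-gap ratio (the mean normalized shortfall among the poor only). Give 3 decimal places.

0.583

Below z: 4, 7, 13, 16 (q = 4 of N = 7).
Relative gaps: 0.8333, 0.7083, 0.4583, 0.3333; sum = 2.333333.
I averages over the q = 4 poor units only: 2.333333 / 4 = 0.583.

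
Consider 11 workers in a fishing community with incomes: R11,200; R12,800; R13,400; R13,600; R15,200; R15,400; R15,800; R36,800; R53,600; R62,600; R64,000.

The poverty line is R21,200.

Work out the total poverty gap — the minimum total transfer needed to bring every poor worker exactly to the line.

R51,000

Poor units: R11,200, R12,800, R13,400, R13,600, R15,200, R15,400, R15,800 (q = 7 of N = 11).
Individual gaps: 21200−11200 = 10000; 21200−12800 = 8400; 21200−13400 = 7800; 21200−13600 = 7600; 21200−15200 = 6000; 21200−15400 = 5800; 21200−15800 = 5400.
Aggregate gap = R51,000.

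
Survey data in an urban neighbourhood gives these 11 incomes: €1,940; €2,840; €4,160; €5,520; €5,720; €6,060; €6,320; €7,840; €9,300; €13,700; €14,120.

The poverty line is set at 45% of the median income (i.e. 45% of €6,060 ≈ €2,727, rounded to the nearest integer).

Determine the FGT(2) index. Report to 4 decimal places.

0.0076

Incomes under z: €1,940 (q = 1 of N = 11).
Shortfall ratios: (2727−1940)/2727 = 0.2886.
Squared: 0.0833.
Sum = 0.083287; P₂ = 0.083287 / 11 = 0.0076.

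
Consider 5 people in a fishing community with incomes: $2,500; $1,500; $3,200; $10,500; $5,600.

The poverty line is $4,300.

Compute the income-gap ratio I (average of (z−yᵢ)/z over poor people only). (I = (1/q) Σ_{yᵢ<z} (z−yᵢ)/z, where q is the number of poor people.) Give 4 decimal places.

Incomes under z: $1,500, $2,500, $3,200 (q = 3 of N = 5).
Relative gaps: 0.6512, 0.4186, 0.2558; sum = 1.325581.
I averages over the q = 3 poor units only: 1.325581 / 3 = 0.4419.

0.4419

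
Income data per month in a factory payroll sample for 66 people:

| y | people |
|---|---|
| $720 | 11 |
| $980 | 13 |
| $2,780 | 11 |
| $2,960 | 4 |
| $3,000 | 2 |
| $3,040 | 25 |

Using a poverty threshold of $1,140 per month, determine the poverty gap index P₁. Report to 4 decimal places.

0.0890

Below the line: 11×$720, 13×$980 (q = 24 of N = 66).
Gap ratios (z−y)/z: (1140−720)/1140 = 0.3684 (×11); (1140−980)/1140 = 0.1404 (×13).
Sum of shortfalls = 5.877193; P₁ averages over all N: 5.877193 / 66 = 0.0890.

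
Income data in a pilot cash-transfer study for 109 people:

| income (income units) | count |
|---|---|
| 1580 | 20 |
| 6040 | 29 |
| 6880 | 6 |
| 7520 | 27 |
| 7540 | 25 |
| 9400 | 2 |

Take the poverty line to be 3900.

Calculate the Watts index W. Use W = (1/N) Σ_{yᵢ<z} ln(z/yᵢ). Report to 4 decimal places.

0.1658

Incomes under z: 20×1580 (q = 20 of N = 109).
Log shortfalls: ln(3900/1580) = 0.9036 (×20).
W = 18.071034 / 109 = 0.1658.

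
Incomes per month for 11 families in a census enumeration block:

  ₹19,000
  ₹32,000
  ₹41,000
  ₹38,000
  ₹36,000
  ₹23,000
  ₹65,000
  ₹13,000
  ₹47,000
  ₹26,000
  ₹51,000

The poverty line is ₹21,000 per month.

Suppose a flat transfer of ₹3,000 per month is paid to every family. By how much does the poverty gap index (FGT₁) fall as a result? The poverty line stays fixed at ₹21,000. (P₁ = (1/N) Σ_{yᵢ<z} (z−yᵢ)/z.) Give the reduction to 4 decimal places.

0.0216

Before: below the line — ₹13,000, ₹19,000; poverty gap index (FGT₁) = 0.043290.
After the ₹3,000 transfer: below the line — ₹16,000; poverty gap index (FGT₁) = 0.021645.
Reduction = 0.043290 − 0.021645 = 0.0216.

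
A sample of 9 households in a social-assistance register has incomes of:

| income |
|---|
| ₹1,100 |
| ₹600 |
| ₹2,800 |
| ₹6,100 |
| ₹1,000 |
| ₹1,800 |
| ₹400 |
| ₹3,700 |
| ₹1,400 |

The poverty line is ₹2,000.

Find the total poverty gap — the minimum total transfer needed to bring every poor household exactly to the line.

₹5,700

Below z: ₹400, ₹600, ₹1,000, ₹1,100, ₹1,400, ₹1,800 (q = 6 of N = 9).
Individual gaps: 2000−400 = 1600; 2000−600 = 1400; 2000−1000 = 1000; 2000−1100 = 900; 2000−1400 = 600; 2000−1800 = 200.
Aggregate gap = ₹5,700.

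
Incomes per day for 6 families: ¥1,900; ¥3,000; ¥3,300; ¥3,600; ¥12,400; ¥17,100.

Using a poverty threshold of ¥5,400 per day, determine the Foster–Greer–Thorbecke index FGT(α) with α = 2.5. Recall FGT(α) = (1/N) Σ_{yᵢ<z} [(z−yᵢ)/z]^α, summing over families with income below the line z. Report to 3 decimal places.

0.105

Poor units: ¥1,900, ¥3,000, ¥3,300, ¥3,600 (q = 4 of N = 6).
Shortfall ratios: (5400−1900)/5400 = 0.6481; (5400−3000)/5400 = 0.4444; (5400−3300)/5400 = 0.3889; (5400−3600)/5400 = 0.3333.
Raised to α = 2.5: 0.33821; 0.13169; 0.09431; 0.06415.
Sum = 0.628358; FGT(2.5) = 0.628358 / 6 = 0.105.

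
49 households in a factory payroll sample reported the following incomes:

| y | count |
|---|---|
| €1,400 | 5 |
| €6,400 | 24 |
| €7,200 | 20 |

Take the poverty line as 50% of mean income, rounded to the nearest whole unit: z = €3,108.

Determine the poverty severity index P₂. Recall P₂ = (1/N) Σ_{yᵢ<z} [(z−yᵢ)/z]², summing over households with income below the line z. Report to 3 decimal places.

Incomes under z: 5×€1,400 (q = 5 of N = 49).
Relative gaps: (3108−1400)/3108 = 0.5495 (×5).
Squared: 0.3020 (×5).
Sum = 1.510024; P₂ = 1.510024 / 49 = 0.031.

0.031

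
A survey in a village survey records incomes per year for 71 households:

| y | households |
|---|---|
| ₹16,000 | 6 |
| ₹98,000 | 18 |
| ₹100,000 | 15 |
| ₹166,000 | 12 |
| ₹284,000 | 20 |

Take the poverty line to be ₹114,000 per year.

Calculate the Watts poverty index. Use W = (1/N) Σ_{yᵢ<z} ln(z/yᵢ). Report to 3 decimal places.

0.232

Below z: 6×₹16,000, 18×₹98,000, 15×₹100,000 (q = 39 of N = 71).
ln(z/y) terms: ln(114000/16000) = 1.9636 (×6); ln(114000/98000) = 0.1512 (×18); ln(114000/100000) = 0.1310 (×15).
W = 16.469240 / 71 = 0.232.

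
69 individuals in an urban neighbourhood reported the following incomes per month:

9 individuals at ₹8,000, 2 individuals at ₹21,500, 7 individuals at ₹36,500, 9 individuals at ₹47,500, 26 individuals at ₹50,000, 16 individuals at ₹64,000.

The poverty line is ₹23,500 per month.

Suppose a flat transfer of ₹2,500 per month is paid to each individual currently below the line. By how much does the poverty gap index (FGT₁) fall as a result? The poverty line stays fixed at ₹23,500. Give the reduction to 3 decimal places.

Before: below the line — 9×₹8,000, 2×₹21,500; poverty gap index (FGT₁) = 0.08850.
After the ₹2,500 transfer: below the line — 9×₹10,500; poverty gap index (FGT₁) = 0.07216.
Reduction = 0.08850 − 0.07216 = 0.016.

0.016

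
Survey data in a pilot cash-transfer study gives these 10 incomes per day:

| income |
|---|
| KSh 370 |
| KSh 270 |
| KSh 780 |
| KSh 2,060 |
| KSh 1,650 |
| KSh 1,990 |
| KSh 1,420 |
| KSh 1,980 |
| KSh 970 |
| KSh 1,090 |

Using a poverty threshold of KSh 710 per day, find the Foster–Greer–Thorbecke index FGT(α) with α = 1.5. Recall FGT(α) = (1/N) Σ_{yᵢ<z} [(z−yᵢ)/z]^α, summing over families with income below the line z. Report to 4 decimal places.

Below z: KSh 270, KSh 370 (q = 2 of N = 10).
Shortfall ratios: (710−270)/710 = 0.6197; (710−370)/710 = 0.4789.
Raised to α = 1.5: 0.48786; 0.33138.
Sum = 0.819239; FGT(1.5) = 0.819239 / 10 = 0.0819.

0.0819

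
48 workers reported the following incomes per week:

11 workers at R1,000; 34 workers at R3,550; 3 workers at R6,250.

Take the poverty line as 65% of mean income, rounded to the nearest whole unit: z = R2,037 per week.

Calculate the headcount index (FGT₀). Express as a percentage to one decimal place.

11 of the 48 workers have income below R2,037.
H = 11/48 = 22.9%.

22.9%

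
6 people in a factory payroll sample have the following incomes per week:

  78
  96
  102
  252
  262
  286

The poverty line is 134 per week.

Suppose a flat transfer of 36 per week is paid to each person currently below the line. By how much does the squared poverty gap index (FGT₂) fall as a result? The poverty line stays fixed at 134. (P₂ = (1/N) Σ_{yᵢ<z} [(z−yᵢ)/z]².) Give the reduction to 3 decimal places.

0.048

Before: below the line — 78, 96, 102; squared poverty gap index (FGT₂) = 0.05202.
After the 36 transfer: below the line — 114, 132; squared poverty gap index (FGT₂) = 0.00375.
Reduction = 0.05202 − 0.00375 = 0.048.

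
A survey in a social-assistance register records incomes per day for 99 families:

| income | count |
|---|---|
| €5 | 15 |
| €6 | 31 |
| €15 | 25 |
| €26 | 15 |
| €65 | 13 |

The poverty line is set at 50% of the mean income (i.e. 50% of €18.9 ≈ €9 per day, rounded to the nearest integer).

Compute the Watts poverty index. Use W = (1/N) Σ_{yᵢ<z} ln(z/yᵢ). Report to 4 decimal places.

0.2160

Incomes under z: 15×€5, 31×€6 (q = 46 of N = 99).
Log gaps: ln(9/5) = 0.5878 (×15); ln(9/6) = 0.4055 (×31).
W = 21.386218 / 99 = 0.2160.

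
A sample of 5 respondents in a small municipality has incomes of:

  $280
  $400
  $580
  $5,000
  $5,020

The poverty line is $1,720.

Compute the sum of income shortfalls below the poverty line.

Below z: $280, $400, $580 (q = 3 of N = 5).
Individual gaps: 1720−280 = 1440; 1720−400 = 1320; 1720−580 = 1140.
Aggregate gap = $3,900.

$3,900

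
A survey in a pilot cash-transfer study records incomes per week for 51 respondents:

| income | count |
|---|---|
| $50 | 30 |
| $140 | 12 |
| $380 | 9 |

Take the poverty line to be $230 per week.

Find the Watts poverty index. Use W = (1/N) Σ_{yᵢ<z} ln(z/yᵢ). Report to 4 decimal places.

Incomes under z: 30×$50, 12×$140 (q = 42 of N = 51).
Log shortfalls: ln(230/50) = 1.5261 (×30); ln(230/140) = 0.4964 (×12).
W = 51.738932 / 51 = 1.0145.

1.0145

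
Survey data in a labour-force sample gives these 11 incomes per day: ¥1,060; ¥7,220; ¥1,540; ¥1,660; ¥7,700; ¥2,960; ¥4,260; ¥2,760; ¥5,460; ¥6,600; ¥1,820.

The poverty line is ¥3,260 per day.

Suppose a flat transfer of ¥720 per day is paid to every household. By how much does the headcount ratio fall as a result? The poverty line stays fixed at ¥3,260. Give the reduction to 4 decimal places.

Before: below the line — ¥1,060, ¥1,540, ¥1,660, ¥1,820, ¥2,760, ¥2,960; headcount ratio = 0.545455.
After the ¥720 transfer: below the line — ¥1,780, ¥2,260, ¥2,380, ¥2,540; headcount ratio = 0.363636.
Reduction = 0.545455 − 0.363636 = 0.1818.

0.1818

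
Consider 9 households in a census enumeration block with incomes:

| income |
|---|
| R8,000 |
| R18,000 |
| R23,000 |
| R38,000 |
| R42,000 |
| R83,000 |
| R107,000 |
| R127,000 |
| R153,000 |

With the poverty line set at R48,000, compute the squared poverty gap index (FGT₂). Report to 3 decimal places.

Below z: R8,000, R18,000, R23,000, R38,000, R42,000 (q = 5 of N = 9).
Relative gaps: (48000−8000)/48000 = 0.8333; (48000−18000)/48000 = 0.6250; (48000−23000)/48000 = 0.5208; (48000−38000)/48000 = 0.2083; (48000−42000)/48000 = 0.1250.
Squared: 0.6944; 0.3906; 0.2713; 0.0434; 0.0156.
Sum = 1.415365; P₂ = 1.415365 / 9 = 0.157.

0.157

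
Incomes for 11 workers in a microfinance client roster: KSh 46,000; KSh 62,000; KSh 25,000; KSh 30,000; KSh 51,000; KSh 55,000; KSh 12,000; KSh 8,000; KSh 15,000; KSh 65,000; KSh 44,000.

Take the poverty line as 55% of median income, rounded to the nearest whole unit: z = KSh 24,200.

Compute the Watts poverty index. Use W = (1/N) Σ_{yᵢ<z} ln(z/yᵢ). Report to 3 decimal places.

0.208

Below the line: KSh 8,000, KSh 12,000, KSh 15,000 (q = 3 of N = 11).
Log shortfalls: ln(24200/8000) = 1.1069; ln(24200/12000) = 0.7014; ln(24200/15000) = 0.4783.
W = 2.286660 / 11 = 0.208.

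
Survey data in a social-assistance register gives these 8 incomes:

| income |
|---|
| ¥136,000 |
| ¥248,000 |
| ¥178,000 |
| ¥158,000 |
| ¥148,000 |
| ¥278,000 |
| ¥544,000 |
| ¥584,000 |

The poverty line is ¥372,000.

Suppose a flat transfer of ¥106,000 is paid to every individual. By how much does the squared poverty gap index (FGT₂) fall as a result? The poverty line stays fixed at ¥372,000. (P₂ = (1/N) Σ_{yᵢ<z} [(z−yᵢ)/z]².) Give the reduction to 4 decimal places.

0.1472

Before: below the line — ¥136,000, ¥148,000, ¥158,000, ¥178,000, ¥248,000, ¥278,000; squared poverty gap index (FGT₂) = 0.192866.
After the ¥106,000 transfer: below the line — ¥242,000, ¥254,000, ¥264,000, ¥284,000, ¥354,000; squared poverty gap index (FGT₂) = 0.045666.
Reduction = 0.192866 − 0.045666 = 0.1472.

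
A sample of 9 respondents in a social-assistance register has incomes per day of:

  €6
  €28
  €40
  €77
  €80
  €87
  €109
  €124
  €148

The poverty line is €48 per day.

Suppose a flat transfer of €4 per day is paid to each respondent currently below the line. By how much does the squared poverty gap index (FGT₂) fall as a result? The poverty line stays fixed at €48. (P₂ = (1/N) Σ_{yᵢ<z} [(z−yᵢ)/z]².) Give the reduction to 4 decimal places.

Before: below the line — €6, €28, €40; squared poverty gap index (FGT₂) = 0.107446.
After the €4 transfer: below the line — €10, €32, €44; squared poverty gap index (FGT₂) = 0.082755.
Reduction = 0.107446 − 0.082755 = 0.0247.

0.0247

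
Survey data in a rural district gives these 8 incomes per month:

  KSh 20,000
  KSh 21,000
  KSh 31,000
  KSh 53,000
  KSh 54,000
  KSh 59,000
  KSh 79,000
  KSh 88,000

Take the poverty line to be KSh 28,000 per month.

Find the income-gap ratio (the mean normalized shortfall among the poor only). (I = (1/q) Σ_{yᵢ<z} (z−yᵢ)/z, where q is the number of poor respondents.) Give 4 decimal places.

0.2679

Below z: KSh 20,000, KSh 21,000 (q = 2 of N = 8).
Relative gaps: 0.2857, 0.2500; sum = 0.535714.
The income-gap ratio divides by q (the poor only): 0.535714 / 2 = 0.2679.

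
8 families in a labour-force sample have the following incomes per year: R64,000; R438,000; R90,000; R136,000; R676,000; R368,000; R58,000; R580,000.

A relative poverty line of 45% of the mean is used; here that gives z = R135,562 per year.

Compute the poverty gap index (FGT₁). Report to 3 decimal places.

Poor units: R58,000, R64,000, R90,000 (q = 3 of N = 8).
Relative gaps: (135562−58000)/135562 = 0.5722; (135562−64000)/135562 = 0.5279; (135562−90000)/135562 = 0.3361.
Sum of shortfalls = 1.436140; P₁ averages over all N: 1.436140 / 8 = 0.180.

0.180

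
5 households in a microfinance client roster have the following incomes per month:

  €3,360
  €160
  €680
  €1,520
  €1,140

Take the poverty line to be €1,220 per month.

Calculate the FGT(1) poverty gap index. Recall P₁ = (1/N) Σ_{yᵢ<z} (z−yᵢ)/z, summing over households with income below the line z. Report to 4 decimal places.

0.2754

Poor units: €160, €680, €1,140 (q = 3 of N = 5).
Relative gaps: (1220−160)/1220 = 0.8689; (1220−680)/1220 = 0.4426; (1220−1140)/1220 = 0.0656.
Σ = 1.377049. Dividing by the full population N = 5 gives P₁ = 0.2754.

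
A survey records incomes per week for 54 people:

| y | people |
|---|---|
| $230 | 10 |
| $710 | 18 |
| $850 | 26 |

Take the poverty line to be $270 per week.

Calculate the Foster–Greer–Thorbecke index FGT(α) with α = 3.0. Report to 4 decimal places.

0.0006

Below the line: 10×$230 (q = 10 of N = 54).
Relative gaps: (270−230)/270 = 0.1481 (×10).
Raised to α = 3.0: 0.00325 (×10).
Sum = 0.032515; FGT(3.0) = 0.032515 / 54 = 0.0006.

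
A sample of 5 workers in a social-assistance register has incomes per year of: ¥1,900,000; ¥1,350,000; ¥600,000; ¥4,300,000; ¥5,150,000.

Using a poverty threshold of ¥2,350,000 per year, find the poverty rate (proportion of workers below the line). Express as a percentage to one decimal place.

3 of the 5 workers have income below ¥2,350,000.
H = 3/5 = 60.0%.

60.0%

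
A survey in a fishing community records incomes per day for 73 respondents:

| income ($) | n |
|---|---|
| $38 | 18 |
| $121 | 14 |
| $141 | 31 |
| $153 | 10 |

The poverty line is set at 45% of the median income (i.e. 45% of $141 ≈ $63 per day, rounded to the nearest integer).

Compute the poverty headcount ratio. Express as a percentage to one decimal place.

24.7%

18 of the 73 respondents have income below $63.
H = 18/73 = 24.7%.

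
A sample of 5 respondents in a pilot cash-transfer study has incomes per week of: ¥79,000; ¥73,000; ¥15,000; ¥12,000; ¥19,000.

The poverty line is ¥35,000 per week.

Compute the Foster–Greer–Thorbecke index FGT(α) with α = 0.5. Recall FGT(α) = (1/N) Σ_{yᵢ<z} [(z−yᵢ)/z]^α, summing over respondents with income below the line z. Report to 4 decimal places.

Incomes under z: ¥12,000, ¥15,000, ¥19,000 (q = 3 of N = 5).
Shortfall ratios: (35000−12000)/35000 = 0.6571; (35000−15000)/35000 = 0.5714; (35000−19000)/35000 = 0.4571.
Raised to α = 0.5: 0.81064; 0.75593; 0.67612.
Sum = 2.242696; FGT(0.5) = 2.242696 / 5 = 0.4485.

0.4485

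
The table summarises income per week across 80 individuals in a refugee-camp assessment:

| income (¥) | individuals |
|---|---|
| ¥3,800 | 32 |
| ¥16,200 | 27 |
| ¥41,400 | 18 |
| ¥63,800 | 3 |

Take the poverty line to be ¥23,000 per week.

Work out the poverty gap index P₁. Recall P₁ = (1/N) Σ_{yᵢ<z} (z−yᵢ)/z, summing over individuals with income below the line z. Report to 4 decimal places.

Poor units: 32×¥3,800, 27×¥16,200 (q = 59 of N = 80).
Relative gaps: (23000−3800)/23000 = 0.8348 (×32); (23000−16200)/23000 = 0.2957 (×27).
Σ = 34.695652. Dividing by the full population N = 80 gives P₁ = 0.4337.

0.4337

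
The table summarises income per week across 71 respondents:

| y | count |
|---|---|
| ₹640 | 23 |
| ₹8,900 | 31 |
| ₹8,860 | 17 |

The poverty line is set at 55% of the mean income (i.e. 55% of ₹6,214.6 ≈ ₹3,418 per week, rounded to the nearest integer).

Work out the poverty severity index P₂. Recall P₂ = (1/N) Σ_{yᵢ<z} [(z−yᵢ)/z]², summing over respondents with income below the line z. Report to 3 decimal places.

Below z: 23×₹640 (q = 23 of N = 71).
Relative gaps: (3418−640)/3418 = 0.8128 (×23).
Squared: 0.6606 (×23).
Sum = 15.193163; P₂ = 15.193163 / 71 = 0.214.

0.214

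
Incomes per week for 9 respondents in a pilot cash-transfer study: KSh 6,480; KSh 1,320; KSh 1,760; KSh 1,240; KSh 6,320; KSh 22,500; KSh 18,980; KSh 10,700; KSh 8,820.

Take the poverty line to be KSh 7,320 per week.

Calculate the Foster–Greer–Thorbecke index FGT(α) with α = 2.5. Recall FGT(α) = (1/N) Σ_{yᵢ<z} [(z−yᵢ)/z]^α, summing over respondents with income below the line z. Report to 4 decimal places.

0.1946

Below the line: KSh 1,240, KSh 1,320, KSh 1,760, KSh 6,320, KSh 6,480 (q = 5 of N = 9).
Shortfall ratios: (7320−1240)/7320 = 0.8306; (7320−1320)/7320 = 0.8197; (7320−1760)/7320 = 0.7596; (7320−6320)/7320 = 0.1366; (7320−6480)/7320 = 0.1148.
Raised to α = 2.5: 0.62875; 0.60828; 0.50282; 0.00690; 0.00446.
Sum = 1.751205; FGT(2.5) = 1.751205 / 9 = 0.1946.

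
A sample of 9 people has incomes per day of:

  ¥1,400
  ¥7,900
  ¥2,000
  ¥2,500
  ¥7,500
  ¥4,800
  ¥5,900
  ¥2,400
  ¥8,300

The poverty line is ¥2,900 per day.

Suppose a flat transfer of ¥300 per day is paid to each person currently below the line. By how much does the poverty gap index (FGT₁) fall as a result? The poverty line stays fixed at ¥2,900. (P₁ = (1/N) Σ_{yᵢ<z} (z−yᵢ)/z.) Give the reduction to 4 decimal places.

Before: below the line — ¥1,400, ¥2,000, ¥2,400, ¥2,500; poverty gap index (FGT₁) = 0.126437.
After the ¥300 transfer: below the line — ¥1,700, ¥2,300, ¥2,700, ¥2,800; poverty gap index (FGT₁) = 0.080460.
Reduction = 0.126437 − 0.080460 = 0.0460.

0.0460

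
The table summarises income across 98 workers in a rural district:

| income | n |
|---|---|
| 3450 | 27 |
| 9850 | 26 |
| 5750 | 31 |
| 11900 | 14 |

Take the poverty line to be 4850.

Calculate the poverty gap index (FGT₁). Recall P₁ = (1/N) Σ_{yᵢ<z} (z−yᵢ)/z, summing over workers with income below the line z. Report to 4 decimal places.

Incomes under z: 27×3450 (q = 27 of N = 98).
Gap ratios (z−y)/z: (4850−3450)/4850 = 0.2887 (×27).
Σ = 7.793814. Dividing by the full population N = 98 gives P₁ = 0.0795.

0.0795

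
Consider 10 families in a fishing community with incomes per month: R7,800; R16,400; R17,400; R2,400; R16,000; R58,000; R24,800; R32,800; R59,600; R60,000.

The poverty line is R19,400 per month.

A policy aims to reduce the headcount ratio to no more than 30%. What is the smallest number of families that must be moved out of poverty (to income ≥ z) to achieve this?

5 of the 10 families are poor, so H = 5/10 = 0.500.
A headcount ratio of at most 30% allows at most ⌊0.30 × 10⌋ = 3 poor families.
So at least 5 − 3 = 2 must be lifted.

2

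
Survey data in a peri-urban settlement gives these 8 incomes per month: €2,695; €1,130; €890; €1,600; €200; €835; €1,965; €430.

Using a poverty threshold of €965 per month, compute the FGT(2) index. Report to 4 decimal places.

Poor units: €200, €430, €835, €890 (q = 4 of N = 8).
Shortfall ratios: (965−200)/965 = 0.7927; (965−430)/965 = 0.5544; (965−835)/965 = 0.1347; (965−890)/965 = 0.0777.
Squared: 0.6284; 0.3074; 0.0181; 0.0060.
Sum = 0.959999; P₂ = 0.959999 / 8 = 0.1200.

0.1200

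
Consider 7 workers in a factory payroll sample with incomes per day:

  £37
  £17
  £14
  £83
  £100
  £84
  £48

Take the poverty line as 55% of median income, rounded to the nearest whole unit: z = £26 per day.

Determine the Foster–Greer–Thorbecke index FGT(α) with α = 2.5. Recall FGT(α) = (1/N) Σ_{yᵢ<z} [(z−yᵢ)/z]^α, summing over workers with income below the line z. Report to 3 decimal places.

Incomes under z: £14, £17 (q = 2 of N = 7).
Shortfall ratios: (26−14)/26 = 0.4615; (26−17)/26 = 0.3462.
Raised to α = 2.5: 0.14472; 0.07050.
Sum = 0.215214; FGT(2.5) = 0.215214 / 7 = 0.031.

0.031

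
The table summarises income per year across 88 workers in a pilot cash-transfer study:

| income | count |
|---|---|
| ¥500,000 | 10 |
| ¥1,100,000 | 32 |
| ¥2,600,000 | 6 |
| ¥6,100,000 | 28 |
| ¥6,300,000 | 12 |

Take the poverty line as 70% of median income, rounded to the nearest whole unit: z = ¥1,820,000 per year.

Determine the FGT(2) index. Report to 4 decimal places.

Below z: 10×¥500,000, 32×¥1,100,000 (q = 42 of N = 88).
Normalized shortfalls: (1820000−500000)/1820000 = 0.7253 (×10); (1820000−1100000)/1820000 = 0.3956 (×32).
Squared: 0.5260 (×10); 0.1565 (×32).
Sum = 10.268325; P₂ = 10.268325 / 88 = 0.1167.

0.1167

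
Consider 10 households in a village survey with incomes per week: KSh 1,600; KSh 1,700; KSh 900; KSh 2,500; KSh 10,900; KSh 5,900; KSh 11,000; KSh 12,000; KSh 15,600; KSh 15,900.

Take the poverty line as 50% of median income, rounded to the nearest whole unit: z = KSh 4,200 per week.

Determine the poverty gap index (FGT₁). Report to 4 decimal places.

Poor units: KSh 900, KSh 1,600, KSh 1,700, KSh 2,500 (q = 4 of N = 10).
Normalized shortfalls: (4200−900)/4200 = 0.7857; (4200−1600)/4200 = 0.6190; (4200−1700)/4200 = 0.5952; (4200−2500)/4200 = 0.4048.
Σ = 2.404762. Dividing by the full population N = 10 gives P₁ = 0.2405.

0.2405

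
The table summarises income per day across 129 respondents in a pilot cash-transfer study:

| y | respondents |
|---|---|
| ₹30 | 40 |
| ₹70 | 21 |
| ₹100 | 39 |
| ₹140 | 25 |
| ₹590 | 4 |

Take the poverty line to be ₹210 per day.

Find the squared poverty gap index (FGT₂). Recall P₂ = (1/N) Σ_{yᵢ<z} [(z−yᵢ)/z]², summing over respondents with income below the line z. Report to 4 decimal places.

0.4046

Poor units: 40×₹30, 21×₹70, 39×₹100, 25×₹140 (q = 125 of N = 129).
Gap ratios (z−y)/z: (210−30)/210 = 0.8571 (×40); (210−70)/210 = 0.6667 (×21); (210−100)/210 = 0.5238 (×39); (210−140)/210 = 0.3333 (×25).
Squared: 0.7347 (×40); 0.4444 (×21); 0.2744 (×39); 0.1111 (×25).
Sum = 52.199546; P₂ = 52.199546 / 129 = 0.4046.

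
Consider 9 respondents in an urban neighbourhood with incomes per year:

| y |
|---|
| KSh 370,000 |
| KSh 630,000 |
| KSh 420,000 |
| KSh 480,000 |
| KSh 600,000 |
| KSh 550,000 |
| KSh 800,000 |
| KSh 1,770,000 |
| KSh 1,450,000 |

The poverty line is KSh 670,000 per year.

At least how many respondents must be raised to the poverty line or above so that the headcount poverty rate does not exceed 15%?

6 of the 9 respondents are poor, so H = 6/9 = 0.667.
A headcount ratio of at most 15% allows at most ⌊0.15 × 9⌋ = 1 poor respondents.
So at least 6 − 1 = 5 must be lifted.

5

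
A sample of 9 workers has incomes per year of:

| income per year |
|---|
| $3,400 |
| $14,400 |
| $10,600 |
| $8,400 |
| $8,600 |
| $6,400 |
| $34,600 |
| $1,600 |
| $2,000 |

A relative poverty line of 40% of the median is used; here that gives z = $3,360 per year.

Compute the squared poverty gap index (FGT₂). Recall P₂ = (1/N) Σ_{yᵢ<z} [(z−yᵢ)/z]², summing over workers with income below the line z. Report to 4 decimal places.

Below z: $1,600, $2,000 (q = 2 of N = 9).
Gap ratios (z−y)/z: (3360−1600)/3360 = 0.5238; (3360−2000)/3360 = 0.4048.
Squared: 0.2744; 0.1638.
Sum = 0.438209; P₂ = 0.438209 / 9 = 0.0487.

0.0487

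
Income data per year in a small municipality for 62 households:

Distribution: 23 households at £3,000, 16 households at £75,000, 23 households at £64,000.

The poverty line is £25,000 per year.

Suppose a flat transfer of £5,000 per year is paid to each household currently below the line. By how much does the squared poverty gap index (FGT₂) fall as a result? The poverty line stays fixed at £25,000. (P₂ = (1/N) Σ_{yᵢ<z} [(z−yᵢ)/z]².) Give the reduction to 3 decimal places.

0.116

Before: below the line — 23×£3,000; squared poverty gap index (FGT₂) = 0.28728.
After the £5,000 transfer: below the line — 23×£8,000; squared poverty gap index (FGT₂) = 0.17154.
Reduction = 0.28728 − 0.17154 = 0.116.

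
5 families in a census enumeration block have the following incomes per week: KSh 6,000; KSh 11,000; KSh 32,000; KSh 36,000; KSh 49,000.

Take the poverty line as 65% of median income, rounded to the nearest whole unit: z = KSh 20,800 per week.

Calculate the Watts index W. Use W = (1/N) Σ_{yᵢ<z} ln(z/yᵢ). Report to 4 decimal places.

Poor units: KSh 6,000, KSh 11,000 (q = 2 of N = 5).
Log gaps: ln(20800/6000) = 1.2432; ln(20800/11000) = 0.6371.
W = 1.880251 / 5 = 0.3761.

0.3761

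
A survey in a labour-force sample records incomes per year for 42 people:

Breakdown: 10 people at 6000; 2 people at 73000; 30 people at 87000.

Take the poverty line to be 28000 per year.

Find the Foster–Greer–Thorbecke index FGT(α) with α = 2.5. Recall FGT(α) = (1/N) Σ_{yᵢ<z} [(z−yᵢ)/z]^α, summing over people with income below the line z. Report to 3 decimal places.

0.130

Incomes under z: 10×6000 (q = 10 of N = 42).
Normalized shortfalls: (28000−6000)/28000 = 0.7857 (×10).
Raised to α = 2.5: 0.54722 (×10).
Sum = 5.472196; FGT(2.5) = 5.472196 / 42 = 0.130.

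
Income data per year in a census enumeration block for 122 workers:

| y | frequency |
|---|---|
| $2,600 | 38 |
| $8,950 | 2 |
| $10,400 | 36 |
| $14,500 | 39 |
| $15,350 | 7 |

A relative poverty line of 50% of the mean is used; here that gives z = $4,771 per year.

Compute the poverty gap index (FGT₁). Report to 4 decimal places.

0.1417

Below the line: 38×$2,600 (q = 38 of N = 122).
Gap ratios (z−y)/z: (4771−2600)/4771 = 0.4550 (×38).
Sum of shortfalls = 17.291553; P₁ averages over all N: 17.291553 / 122 = 0.1417.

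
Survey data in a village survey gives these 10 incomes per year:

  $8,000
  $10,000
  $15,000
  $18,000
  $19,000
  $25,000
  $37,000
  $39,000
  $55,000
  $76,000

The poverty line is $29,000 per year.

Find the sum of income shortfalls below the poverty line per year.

Incomes under z: $8,000, $10,000, $15,000, $18,000, $19,000, $25,000 (q = 6 of N = 10).
Individual gaps: 29000−8000 = 21000; 29000−10000 = 19000; 29000−15000 = 14000; 29000−18000 = 11000; 29000−19000 = 10000; 29000−25000 = 4000.
Aggregate gap = $79,000.

$79,000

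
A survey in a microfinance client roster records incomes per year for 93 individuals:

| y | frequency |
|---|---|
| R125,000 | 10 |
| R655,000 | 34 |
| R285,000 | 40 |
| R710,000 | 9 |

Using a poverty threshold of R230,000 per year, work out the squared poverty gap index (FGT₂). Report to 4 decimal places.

Below the line: 10×R125,000 (q = 10 of N = 93).
Normalized shortfalls: (230000−125000)/230000 = 0.4565 (×10).
Squared: 0.2084 (×10).
Sum = 2.084121; P₂ = 2.084121 / 93 = 0.0224.

0.0224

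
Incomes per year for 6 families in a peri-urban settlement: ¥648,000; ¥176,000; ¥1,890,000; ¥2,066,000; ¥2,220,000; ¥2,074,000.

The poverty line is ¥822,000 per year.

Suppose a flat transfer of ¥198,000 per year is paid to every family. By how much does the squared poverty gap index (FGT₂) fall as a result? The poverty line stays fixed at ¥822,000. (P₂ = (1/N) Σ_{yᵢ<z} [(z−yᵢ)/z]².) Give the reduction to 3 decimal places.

0.061

Before: below the line — ¥176,000, ¥648,000; squared poverty gap index (FGT₂) = 0.11040.
After the ¥198,000 transfer: below the line — ¥374,000; squared poverty gap index (FGT₂) = 0.04951.
Reduction = 0.11040 − 0.04951 = 0.061.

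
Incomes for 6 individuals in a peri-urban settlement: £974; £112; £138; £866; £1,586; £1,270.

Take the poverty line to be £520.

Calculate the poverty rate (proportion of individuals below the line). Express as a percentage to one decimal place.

2 of the 6 individuals have income below £520.
H = 2/6 = 33.3%.

33.3%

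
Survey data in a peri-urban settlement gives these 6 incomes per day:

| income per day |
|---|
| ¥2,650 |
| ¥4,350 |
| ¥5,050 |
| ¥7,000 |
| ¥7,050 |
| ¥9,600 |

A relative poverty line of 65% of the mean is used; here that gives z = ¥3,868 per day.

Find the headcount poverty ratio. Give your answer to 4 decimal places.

1 of the 6 households have income below ¥3,868.
H = 1/6 = 0.1667.

0.1667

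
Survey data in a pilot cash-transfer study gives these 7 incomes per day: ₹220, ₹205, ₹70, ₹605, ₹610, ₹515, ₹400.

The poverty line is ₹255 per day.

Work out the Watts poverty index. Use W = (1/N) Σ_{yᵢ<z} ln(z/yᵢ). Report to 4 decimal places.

0.2370

Incomes under z: ₹70, ₹205, ₹220 (q = 3 of N = 7).
ln(z/y) terms: ln(255/70) = 1.2928; ln(255/205) = 0.2183; ln(255/220) = 0.1476.
W = 1.658658 / 7 = 0.2370.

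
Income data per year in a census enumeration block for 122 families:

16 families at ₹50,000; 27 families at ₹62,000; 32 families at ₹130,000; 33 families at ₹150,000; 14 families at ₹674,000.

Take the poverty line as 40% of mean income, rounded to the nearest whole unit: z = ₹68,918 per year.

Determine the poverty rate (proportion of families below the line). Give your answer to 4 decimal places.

0.3525

43 of the 122 families have income below ₹68,918.
H = 43/122 = 0.3525.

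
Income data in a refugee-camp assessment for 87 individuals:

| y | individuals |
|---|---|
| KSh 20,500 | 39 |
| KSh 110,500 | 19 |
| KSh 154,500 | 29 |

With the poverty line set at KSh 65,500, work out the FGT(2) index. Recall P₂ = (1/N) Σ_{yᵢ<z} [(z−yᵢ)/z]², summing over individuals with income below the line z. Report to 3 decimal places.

Below the line: 39×KSh 20,500 (q = 39 of N = 87).
Gap ratios (z−y)/z: (65500−20500)/65500 = 0.6870 (×39).
Squared: 0.4720 (×39).
Sum = 18.408018; P₂ = 18.408018 / 87 = 0.212.

0.212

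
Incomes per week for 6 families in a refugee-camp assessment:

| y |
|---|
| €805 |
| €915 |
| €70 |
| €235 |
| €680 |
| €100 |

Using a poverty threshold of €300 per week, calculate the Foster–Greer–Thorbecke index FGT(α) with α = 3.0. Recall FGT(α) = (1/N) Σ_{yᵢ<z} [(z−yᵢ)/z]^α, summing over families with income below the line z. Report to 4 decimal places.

0.1262

Below z: €70, €100, €235 (q = 3 of N = 6).
Gap ratios (z−y)/z: (300−70)/300 = 0.7667; (300−100)/300 = 0.6667; (300−235)/300 = 0.2167.
Raised to α = 3.0: 0.45063; 0.29630; 0.01017.
Sum = 0.757097; FGT(3.0) = 0.757097 / 6 = 0.1262.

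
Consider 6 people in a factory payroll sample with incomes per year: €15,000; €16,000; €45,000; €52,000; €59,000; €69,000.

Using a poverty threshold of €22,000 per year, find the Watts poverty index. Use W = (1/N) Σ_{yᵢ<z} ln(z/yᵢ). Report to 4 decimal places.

0.1169

Poor units: €15,000, €16,000 (q = 2 of N = 6).
Log gaps: ln(22000/15000) = 0.3830; ln(22000/16000) = 0.3185.
W = 0.701446 / 6 = 0.1169.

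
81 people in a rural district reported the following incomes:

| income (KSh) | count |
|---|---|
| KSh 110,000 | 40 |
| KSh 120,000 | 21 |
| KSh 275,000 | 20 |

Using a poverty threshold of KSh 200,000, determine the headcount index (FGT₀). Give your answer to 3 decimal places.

0.753

61 of the 81 people have income below KSh 200,000.
H = 61/81 = 0.753.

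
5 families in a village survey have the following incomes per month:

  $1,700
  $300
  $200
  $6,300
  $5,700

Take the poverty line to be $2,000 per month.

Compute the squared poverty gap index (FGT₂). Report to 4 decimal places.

Below the line: $200, $300, $1,700 (q = 3 of N = 5).
Normalized shortfalls: (2000−200)/2000 = 0.9000; (2000−300)/2000 = 0.8500; (2000−1700)/2000 = 0.1500.
Squared: 0.8100; 0.7225; 0.0225.
Sum = 1.555000; P₂ = 1.555000 / 5 = 0.3110.

0.3110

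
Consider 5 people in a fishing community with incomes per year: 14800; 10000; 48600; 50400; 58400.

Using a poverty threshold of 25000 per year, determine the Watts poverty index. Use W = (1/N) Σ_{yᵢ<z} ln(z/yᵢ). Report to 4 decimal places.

Below z: 10000, 14800 (q = 2 of N = 5).
Log shortfalls: ln(25000/10000) = 0.9163; ln(25000/14800) = 0.5242.
W = 1.440539 / 5 = 0.2881.

0.2881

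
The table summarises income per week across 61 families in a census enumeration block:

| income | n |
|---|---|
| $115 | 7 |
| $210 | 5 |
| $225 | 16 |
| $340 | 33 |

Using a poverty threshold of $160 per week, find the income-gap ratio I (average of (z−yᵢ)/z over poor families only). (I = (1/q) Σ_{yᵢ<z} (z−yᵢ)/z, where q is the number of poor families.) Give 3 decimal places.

0.281

Below z: 7×$115 (q = 7 of N = 61).
Shortfall ratios (z−y)/z: 0.2812 (×7); sum = 1.968750.
The income-gap ratio divides by q (the poor only): 1.968750 / 7 = 0.281.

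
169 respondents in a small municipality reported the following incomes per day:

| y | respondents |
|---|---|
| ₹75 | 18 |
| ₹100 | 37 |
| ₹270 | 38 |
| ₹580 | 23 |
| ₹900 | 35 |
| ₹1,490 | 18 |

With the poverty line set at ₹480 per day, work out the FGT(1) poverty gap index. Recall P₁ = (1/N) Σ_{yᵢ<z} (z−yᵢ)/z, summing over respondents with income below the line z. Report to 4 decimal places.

Below z: 18×₹75, 37×₹100, 38×₹270 (q = 93 of N = 169).
Normalized shortfalls: (480−75)/480 = 0.8438 (×18); (480−100)/480 = 0.7917 (×37); (480−270)/480 = 0.4375 (×38).
Σ = 61.104167. Dividing by the full population N = 169 gives P₁ = 0.3616.

0.3616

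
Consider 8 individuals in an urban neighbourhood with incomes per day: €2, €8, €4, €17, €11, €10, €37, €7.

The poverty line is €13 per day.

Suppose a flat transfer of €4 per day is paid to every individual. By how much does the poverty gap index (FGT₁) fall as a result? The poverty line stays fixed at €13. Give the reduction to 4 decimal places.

0.2019

Before: below the line — €2, €4, €7, €8, €10, €11; poverty gap index (FGT₁) = 0.346154.
After the €4 transfer: below the line — €6, €8, €11, €12; poverty gap index (FGT₁) = 0.144231.
Reduction = 0.346154 − 0.144231 = 0.2019.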